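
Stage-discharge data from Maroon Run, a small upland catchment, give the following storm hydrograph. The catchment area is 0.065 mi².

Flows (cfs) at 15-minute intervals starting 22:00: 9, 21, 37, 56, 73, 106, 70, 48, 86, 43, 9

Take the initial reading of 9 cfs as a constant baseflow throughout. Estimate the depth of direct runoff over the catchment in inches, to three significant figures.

d ≈ 2.74 in

Direct runoff: 0.0, 12.0, 28.0, 47.0, 64.0, 97.0, 61.0, 39.0, 77.0, 34.0, 0.0 cfs; ΣQ_DR = 459.0 cfs.
V = ΣQ_DR · Δt = 459.0 × 900 s = 4.131 × 10^5 ft³.
Over A = 0.065 mi², depth = V / A = 2.74 in.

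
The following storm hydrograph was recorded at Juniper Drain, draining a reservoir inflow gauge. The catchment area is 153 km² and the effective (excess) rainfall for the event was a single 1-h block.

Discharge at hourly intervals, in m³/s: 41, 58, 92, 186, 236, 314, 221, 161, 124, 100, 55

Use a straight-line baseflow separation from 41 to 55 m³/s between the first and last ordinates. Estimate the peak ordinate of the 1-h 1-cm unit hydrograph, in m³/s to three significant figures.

Direct runoff: 0.00, 15.60, 48.20, 140.80, 189.40, 266.00, 171.60, 110.20, 71.80, 46.40, 0.00 m³/s; ΣQ_DR = 1060 m³/s, peak = 266.00 m³/s.
Runoff depth d = ΣQ_DR·Δt / A = 1060 × 3600 / (153 km²) = 24.94 mm.
The 1-cm UH is the DRH scaled by (10 mm)/d, so U_p = 266.00 × 10/24.94 = 107 m³/s.

U_p ≈ 107 m³/s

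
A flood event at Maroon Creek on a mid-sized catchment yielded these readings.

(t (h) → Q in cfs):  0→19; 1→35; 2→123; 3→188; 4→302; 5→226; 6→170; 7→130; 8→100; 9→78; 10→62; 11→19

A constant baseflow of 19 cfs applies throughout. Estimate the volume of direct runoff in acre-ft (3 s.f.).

Direct-runoff ordinates (Q − Q_b): 0.0, 16.0, 104.0, 169.0, 283.0, 207.0, 151.0, 111.0, 81.0, 59.0, 43.0, 0.0 cfs.
ΣQ_DR = 1224 cfs.
With Δt = 1 h = 3600 s, V = ΣQ_DR · Δt = 1224 × 3600 = 4.41 × 10^6 ft³ = 101 acre-ft.

V ≈ 101 acre-ft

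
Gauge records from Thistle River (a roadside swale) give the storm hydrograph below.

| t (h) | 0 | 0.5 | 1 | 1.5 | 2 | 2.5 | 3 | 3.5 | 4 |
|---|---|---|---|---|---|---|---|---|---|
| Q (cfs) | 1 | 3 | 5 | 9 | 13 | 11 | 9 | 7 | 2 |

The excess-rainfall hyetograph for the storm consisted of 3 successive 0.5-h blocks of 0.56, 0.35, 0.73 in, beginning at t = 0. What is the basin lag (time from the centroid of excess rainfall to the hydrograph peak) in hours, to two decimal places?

t_L ≈ 1.20 h

Centroid of excess rainfall: t_c = Σ P_i·t̄_i / ΣP_i = 0.8018 h (block centres at 0.25, 0.75, 1.25 h).
Hydrograph peak occurs at t = 2 h, so basin lag t_L = 2 − 0.8018 = 1.20 h.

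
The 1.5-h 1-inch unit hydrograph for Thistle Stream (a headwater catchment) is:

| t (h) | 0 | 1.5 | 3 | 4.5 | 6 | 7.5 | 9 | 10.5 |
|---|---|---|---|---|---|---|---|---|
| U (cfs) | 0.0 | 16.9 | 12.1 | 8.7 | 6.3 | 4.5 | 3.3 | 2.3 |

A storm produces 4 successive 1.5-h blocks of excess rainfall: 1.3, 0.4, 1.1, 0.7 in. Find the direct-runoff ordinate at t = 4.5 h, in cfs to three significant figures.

Q ≈ 34.7 cfs

By discrete convolution, Q_j = Σ (P_i / 1 in) · U_{j−i}.
At t = 4.5 h (j=3): Q = (1.3/1)·8.7 + (0.4/1)·12.1 + (1.1/1)·16.9 + (0.7/1)·0.0 = 34.7 cfs.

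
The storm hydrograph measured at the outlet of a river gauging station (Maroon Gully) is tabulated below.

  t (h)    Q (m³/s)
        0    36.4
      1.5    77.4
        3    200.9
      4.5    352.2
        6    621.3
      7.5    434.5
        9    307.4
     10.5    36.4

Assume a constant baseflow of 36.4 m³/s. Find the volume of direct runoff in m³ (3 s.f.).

Direct-runoff ordinates (Q − Q_b): 0.0, 41.0, 164.5, 315.8, 584.9, 398.1, 271.0, 0.0 m³/s.
ΣQ_DR = 1775 m³/s.
With Δt = 1.5 h = 5400 s, V = ΣQ_DR · Δt = 1775 × 5400 = 9.59 × 10^6 m³.

V ≈ 9.59 × 10^6 m³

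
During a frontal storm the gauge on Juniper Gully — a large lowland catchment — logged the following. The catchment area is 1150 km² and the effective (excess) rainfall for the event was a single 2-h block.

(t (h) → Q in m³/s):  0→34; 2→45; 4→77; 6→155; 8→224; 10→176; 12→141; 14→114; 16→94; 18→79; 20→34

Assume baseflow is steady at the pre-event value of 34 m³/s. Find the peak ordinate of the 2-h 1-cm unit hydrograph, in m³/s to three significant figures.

U_p ≈ 380 m³/s

Direct runoff: 0.0, 11.0, 43.0, 121.0, 190.0, 142.0, 107.0, 80.0, 60.0, 45.0, 0.0 m³/s; ΣQ_DR = 799.0 m³/s, peak = 190.0 m³/s.
Runoff depth d = ΣQ_DR·Δt / A = 799.0 × 7200 / (1150 km²) = 5.002 mm.
The 1-cm UH is the DRH scaled by (10 mm)/d, so U_p = 190.0 × 10/5.002 = 380 m³/s.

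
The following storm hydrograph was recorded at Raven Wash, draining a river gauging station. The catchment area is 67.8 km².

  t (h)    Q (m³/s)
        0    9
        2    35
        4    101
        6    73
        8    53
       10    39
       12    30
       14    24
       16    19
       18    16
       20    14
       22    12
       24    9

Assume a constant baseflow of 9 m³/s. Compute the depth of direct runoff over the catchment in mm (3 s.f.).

Direct runoff: 0.0, 26.0, 92.0, 64.0, 44.0, 30.0, 21.0, 15.0, 10.0, 7.0, 5.0, 3.0, 0.0 m³/s; ΣQ_DR = 317.0 m³/s.
V = ΣQ_DR · Δt = 317.0 × 7200 s = 2.282 × 10^6 m³.
Over A = 67.8 km², depth = V / A = 33.7 mm.

d ≈ 33.7 mm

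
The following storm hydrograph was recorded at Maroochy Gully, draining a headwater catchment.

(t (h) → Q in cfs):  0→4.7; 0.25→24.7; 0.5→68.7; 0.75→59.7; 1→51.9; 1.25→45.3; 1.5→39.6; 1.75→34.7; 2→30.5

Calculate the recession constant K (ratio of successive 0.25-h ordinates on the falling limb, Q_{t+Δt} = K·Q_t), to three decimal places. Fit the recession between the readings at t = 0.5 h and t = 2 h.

K ≈ 0.873

Using the recession-limb readings at t = 0.5 h and t = 2 h: Q falls from 68.7 to 30.5 cfs over 6 intervals.
K = (Q₂/Q₁)^(1/6) = (30.5/68.7)^(1/6) = 0.873.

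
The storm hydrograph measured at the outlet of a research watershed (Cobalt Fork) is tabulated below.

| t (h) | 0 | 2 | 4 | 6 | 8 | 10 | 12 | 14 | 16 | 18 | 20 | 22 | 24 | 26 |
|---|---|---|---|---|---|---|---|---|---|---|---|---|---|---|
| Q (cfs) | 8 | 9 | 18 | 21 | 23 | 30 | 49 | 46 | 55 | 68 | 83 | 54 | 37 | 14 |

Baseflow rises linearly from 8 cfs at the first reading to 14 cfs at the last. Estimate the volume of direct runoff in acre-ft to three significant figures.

Direct-runoff ordinates (Q − Q_b): 0.00, 0.54, 9.08, 11.62, 13.15, 19.69, 38.23, 34.77, 43.31, 55.85, 70.38, 40.92, 23.46, 0.00 cfs.
ΣQ_DR = 361.0 cfs.
With Δt = 2 h = 7200 s, V = ΣQ_DR · Δt = 361.0 × 7200 = 2.60 × 10^6 ft³ = 59.7 acre-ft.

V ≈ 59.7 acre-ft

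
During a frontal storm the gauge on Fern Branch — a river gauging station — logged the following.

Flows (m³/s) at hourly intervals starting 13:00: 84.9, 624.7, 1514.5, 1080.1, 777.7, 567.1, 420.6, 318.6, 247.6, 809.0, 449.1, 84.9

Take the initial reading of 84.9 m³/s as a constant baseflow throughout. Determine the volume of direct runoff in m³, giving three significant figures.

V ≈ 2.15 × 10^7 m³

Direct-runoff ordinates (Q − Q_b): 0.0, 539.8, 1429.6, 995.2, 692.8, 482.2, 335.7, 233.7, 162.7, 724.1, 364.2, 0.0 m³/s.
ΣQ_DR = 5960 m³/s.
With Δt = 1 h = 3600 s, V = ΣQ_DR · Δt = 5960 × 3600 = 2.15 × 10^7 m³.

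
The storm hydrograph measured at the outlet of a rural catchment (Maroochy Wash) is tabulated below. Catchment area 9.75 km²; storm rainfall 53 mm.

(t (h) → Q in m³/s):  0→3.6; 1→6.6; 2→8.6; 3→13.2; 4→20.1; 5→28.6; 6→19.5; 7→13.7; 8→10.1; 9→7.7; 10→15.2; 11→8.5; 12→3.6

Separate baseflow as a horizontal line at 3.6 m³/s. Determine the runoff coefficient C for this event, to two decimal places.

C ≈ 0.78

ΣQ_DR = 112.2 m³/s; V = ΣQ_DR·Δt = 4.039 × 10^5 m³.
Runoff depth d = V / A = 41.43 mm.
C = d / P = 41.43 / 53 = 0.78.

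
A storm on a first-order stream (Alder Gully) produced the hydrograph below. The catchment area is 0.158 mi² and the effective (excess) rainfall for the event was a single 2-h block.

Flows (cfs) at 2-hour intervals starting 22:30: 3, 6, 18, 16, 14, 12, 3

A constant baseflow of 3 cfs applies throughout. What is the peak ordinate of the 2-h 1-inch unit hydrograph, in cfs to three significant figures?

Direct runoff: 0.0, 3.0, 15.0, 13.0, 11.0, 9.0, 0.0 cfs; ΣQ_DR = 51.00 cfs, peak = 15.0 cfs.
Runoff depth d = ΣQ_DR·Δt / A = 51.00 × 7200 / (0.158 mi²) = 1.000 in.
The 1-inch UH is the DRH scaled by (1 in)/d, so U_p = 15.0 × 1/1.000 = 15.0 cfs.

U_p ≈ 15.0 cfs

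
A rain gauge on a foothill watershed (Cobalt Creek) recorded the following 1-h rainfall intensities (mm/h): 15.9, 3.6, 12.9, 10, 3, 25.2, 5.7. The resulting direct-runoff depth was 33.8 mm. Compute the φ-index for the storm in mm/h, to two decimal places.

Only the 4 blocks with intensity above φ contribute runoff: 15.9, 12.9, 10, 25.2 mm/h.
Σ(I−φ)·Δt = d  ⇒  (15.9+12.9+10+25.2 − 4φ)·1 = 33.8
φ = (64.00 − 33.8/1) / 4 = 7.55 mm/h.

φ ≈ 7.55 mm/h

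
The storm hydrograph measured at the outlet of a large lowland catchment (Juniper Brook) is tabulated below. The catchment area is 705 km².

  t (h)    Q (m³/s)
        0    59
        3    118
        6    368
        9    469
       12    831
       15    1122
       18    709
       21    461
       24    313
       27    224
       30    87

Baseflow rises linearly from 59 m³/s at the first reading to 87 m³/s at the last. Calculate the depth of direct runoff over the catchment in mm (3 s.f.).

Direct runoff: 0.00, 56.20, 303.40, 401.60, 760.80, 1049.00, 633.20, 382.40, 231.60, 139.80, 0.00 m³/s; ΣQ_DR = 3958 m³/s.
V = ΣQ_DR · Δt = 3958 × 10800 s = 4.275 × 10^7 m³.
Over A = 705 km², depth = V / A = 60.6 mm.

d ≈ 60.6 mm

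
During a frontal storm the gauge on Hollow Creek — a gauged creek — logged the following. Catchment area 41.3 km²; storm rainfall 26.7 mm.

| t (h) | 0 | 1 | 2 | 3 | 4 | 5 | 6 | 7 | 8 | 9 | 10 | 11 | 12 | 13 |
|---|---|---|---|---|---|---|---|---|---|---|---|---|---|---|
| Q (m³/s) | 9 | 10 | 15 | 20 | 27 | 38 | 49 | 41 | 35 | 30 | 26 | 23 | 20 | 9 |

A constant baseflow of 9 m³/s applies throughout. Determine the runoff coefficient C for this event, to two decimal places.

ΣQ_DR = 226.0 m³/s; V = ΣQ_DR·Δt = 8.136 × 10^5 m³.
Runoff depth d = V / A = 19.70 mm.
C = d / P = 19.70 / 26.7 = 0.74.

C ≈ 0.74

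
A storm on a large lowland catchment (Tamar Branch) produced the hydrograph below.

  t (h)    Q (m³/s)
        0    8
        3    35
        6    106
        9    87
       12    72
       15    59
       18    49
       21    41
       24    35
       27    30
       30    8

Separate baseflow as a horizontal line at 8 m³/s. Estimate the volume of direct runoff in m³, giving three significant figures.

Direct-runoff ordinates (Q − Q_b): 0.0, 27.0, 98.0, 79.0, 64.0, 51.0, 41.0, 33.0, 27.0, 22.0, 0.0 m³/s.
ΣQ_DR = 442.0 m³/s.
With Δt = 3 h = 10800 s, V = ΣQ_DR · Δt = 442.0 × 10800 = 4.77 × 10^6 m³.

V ≈ 4.77 × 10^6 m³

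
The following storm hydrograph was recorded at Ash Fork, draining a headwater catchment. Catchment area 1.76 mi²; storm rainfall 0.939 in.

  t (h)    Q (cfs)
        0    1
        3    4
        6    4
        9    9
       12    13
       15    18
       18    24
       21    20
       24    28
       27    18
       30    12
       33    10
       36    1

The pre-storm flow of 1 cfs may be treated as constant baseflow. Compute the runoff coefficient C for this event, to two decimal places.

ΣQ_DR = 149.0 cfs; V = ΣQ_DR·Δt = 1.609 × 10^6 ft³.
Runoff depth d = V / A = 0.3936 in.
C = d / P = 0.3936 / 0.939 = 0.42.

C ≈ 0.42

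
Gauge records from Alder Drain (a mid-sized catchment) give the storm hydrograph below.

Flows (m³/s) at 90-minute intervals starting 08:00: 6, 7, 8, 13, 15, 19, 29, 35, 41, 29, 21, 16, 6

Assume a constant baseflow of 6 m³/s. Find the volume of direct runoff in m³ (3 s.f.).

V ≈ 9.02 × 10^5 m³

Direct-runoff ordinates (Q − Q_b): 0.0, 1.0, 2.0, 7.0, 9.0, 13.0, 23.0, 29.0, 35.0, 23.0, 15.0, 10.0, 0.0 m³/s.
ΣQ_DR = 167.0 m³/s.
With Δt = 1.5 h = 5400 s, V = ΣQ_DR · Δt = 167.0 × 5400 = 9.02 × 10^5 m³.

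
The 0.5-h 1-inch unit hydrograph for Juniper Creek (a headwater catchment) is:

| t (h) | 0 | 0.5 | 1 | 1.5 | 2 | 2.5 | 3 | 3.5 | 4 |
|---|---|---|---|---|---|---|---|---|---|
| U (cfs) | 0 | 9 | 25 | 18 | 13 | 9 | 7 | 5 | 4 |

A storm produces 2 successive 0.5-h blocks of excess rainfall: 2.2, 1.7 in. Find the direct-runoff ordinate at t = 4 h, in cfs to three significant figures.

Q ≈ 17.3 cfs

By discrete convolution, Q_j = Σ (P_i / 1 in) · U_{j−i}.
At t = 4 h (j=8): Q = (2.2/1)·4 + (1.7/1)·5 = 17.3 cfs.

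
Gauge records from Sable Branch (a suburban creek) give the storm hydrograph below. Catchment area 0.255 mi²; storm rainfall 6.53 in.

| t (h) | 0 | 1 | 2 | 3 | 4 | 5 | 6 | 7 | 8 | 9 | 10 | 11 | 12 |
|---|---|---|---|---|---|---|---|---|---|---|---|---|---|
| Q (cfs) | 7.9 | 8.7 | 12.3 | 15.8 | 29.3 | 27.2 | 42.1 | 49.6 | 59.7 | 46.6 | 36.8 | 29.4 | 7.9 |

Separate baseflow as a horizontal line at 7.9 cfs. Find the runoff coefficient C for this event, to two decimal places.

ΣQ_DR = 270.6 cfs; V = ΣQ_DR·Δt = 9.742 × 10^5 ft³.
Runoff depth d = V / A = 1.644 in.
C = d / P = 1.644 / 6.53 = 0.25.

C ≈ 0.25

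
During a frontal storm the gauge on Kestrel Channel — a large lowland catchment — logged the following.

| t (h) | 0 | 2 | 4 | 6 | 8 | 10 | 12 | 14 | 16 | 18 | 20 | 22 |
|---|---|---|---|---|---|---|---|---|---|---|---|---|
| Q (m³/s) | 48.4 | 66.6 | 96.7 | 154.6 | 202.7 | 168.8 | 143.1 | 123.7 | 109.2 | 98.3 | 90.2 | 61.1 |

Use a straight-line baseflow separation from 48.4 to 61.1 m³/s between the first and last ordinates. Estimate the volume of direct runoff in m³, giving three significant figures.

Direct-runoff ordinates (Q − Q_b): 0.00, 17.05, 45.99, 102.74, 149.68, 114.63, 87.77, 67.22, 51.56, 39.51, 30.25, 0.00 m³/s.
ΣQ_DR = 706.4 m³/s.
With Δt = 2 h = 7200 s, V = ΣQ_DR · Δt = 706.4 × 7200 = 5.09 × 10^6 m³.

V ≈ 5.09 × 10^6 m³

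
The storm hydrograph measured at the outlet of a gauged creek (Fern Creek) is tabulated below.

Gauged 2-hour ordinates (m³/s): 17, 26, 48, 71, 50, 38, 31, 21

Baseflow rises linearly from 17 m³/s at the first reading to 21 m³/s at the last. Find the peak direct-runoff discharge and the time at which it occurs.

Q_p = 52.29 m³/s at t = 6 h

Subtracting baseflow gives direct-runoff ordinates: 0.00, 8.43, 29.86, 52.29, 30.71, 18.14, 10.57, 0.00 m³/s.
The maximum is 52.29 m³/s, occurring at the reading for t = 6 h.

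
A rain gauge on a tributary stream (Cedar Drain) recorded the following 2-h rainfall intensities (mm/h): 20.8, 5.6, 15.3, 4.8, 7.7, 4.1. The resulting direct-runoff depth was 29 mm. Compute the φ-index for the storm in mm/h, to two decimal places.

φ ≈ 10.80 mm/h

Only the 2 blocks with intensity above φ contribute runoff: 20.8, 15.3 mm/h.
Σ(I−φ)·Δt = d  ⇒  (20.8+15.3 − 2φ)·2 = 29
φ = (36.10 − 29/2) / 2 = 10.80 mm/h.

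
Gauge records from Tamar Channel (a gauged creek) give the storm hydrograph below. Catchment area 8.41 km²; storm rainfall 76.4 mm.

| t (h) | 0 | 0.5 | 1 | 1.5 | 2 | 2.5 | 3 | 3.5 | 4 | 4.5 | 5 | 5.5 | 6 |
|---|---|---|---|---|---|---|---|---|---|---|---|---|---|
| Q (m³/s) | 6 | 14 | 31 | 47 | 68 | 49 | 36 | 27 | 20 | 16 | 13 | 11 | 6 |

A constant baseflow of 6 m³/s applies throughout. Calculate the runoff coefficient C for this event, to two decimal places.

C ≈ 0.75

ΣQ_DR = 266.0 m³/s; V = ΣQ_DR·Δt = 4.788 × 10^5 m³.
Runoff depth d = V / A = 56.93 mm.
C = d / P = 56.93 / 76.4 = 0.75.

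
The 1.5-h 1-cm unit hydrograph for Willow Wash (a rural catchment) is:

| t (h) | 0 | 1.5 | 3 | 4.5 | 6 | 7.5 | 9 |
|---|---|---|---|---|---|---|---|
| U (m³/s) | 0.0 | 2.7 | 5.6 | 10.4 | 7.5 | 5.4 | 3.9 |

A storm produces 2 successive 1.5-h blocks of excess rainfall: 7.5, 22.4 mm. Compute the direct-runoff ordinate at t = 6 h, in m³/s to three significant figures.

By discrete convolution, Q_j = Σ (P_i / 10 mm) · U_{j−i}.
At t = 6 h (j=4): Q = (7.5/10)·7.5 + (22.4/10)·10.4 = 28.9 m³/s.

Q ≈ 28.9 m³/s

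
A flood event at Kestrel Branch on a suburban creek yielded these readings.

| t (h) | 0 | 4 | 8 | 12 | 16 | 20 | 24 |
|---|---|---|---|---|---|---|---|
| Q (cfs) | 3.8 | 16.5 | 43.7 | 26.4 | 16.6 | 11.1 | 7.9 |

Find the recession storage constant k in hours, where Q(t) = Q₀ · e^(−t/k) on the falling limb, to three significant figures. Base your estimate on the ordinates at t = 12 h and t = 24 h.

k ≈ 9.95 h

On the falling limb, Q drops from 26.4 to 7.9 cfs between t = 12 h and t = 24 h (Δt = 12 h).
k = −Δt / ln(Q₂/Q₁) = −12 / ln(7.9/26.4) = 9.95 h.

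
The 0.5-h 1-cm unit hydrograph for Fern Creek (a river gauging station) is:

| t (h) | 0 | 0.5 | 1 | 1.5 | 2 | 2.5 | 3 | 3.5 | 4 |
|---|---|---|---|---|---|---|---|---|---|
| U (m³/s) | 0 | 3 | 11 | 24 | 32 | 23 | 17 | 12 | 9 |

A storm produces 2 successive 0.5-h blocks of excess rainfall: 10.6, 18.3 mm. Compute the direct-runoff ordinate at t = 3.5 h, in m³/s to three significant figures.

By discrete convolution, Q_j = Σ (P_i / 10 mm) · U_{j−i}.
At t = 3.5 h (j=7): Q = (10.6/10)·12 + (18.3/10)·17 = 43.8 m³/s.

Q ≈ 43.8 m³/s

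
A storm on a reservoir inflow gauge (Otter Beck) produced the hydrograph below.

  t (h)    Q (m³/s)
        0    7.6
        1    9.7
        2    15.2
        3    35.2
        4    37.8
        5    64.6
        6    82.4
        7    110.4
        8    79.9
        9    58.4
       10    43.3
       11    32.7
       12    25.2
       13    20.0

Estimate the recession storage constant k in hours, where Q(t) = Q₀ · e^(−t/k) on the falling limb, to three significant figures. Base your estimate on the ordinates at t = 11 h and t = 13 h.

k ≈ 4.07 h

On the falling limb, Q drops from 32.7 to 20.0 m³/s between t = 11 h and t = 13 h (Δt = 2 h).
k = −Δt / ln(Q₂/Q₁) = −2 / ln(20.0/32.7) = 4.07 h.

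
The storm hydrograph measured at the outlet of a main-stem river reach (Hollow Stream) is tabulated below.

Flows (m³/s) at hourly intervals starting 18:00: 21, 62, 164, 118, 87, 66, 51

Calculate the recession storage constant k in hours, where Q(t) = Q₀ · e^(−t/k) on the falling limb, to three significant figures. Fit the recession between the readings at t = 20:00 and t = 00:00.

On the falling limb, Q drops from 164 to 51 m³/s between t = 20:00 and t = 00:00 (Δt = 4 h).
k = −Δt / ln(Q₂/Q₁) = −4 / ln(51/164) = 3.42 h.

k ≈ 3.42 h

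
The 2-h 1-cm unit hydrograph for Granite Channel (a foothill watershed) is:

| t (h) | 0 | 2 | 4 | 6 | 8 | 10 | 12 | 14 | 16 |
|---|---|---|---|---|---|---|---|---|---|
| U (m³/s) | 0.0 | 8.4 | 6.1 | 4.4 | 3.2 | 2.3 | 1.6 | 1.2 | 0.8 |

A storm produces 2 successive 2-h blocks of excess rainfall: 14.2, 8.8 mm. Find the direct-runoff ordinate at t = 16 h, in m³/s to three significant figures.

By discrete convolution, Q_j = Σ (P_i / 10 mm) · U_{j−i}.
At t = 16 h (j=8): Q = (14.2/10)·0.8 + (8.8/10)·1.2 = 2.19 m³/s.

Q ≈ 2.19 m³/s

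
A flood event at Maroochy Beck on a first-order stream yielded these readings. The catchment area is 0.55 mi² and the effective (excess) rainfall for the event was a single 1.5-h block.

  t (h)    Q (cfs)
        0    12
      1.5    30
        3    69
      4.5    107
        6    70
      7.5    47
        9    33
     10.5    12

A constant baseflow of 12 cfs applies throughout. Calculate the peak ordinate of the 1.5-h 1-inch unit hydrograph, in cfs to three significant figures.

Direct runoff: 0.0, 18.0, 57.0, 95.0, 58.0, 35.0, 21.0, 0.0 cfs; ΣQ_DR = 284.0 cfs, peak = 95.0 cfs.
Runoff depth d = ΣQ_DR·Δt / A = 284.0 × 5400 / (0.55 mi²) = 1.200 in.
The 1-inch UH is the DRH scaled by (1 in)/d, so U_p = 95.0 × 1/1.200 = 79.2 cfs.

U_p ≈ 79.2 cfs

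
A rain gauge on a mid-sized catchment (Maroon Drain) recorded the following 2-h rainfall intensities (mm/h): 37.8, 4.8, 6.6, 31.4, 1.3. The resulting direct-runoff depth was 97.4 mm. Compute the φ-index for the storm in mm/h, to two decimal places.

Only the 2 blocks with intensity above φ contribute runoff: 37.8, 31.4 mm/h.
Σ(I−φ)·Δt = d  ⇒  (37.8+31.4 − 2φ)·2 = 97.4
φ = (69.20 − 97.4/2) / 2 = 10.25 mm/h.

φ ≈ 10.25 mm/h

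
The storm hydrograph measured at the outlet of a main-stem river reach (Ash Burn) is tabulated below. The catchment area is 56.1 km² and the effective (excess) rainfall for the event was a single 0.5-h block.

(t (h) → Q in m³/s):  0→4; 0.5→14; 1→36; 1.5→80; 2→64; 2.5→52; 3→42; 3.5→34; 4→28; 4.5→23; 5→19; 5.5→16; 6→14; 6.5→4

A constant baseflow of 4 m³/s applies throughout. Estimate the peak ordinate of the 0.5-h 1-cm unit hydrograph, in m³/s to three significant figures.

U_p ≈ 63.3 m³/s

Direct runoff: 0.0, 10.0, 32.0, 76.0, 60.0, 48.0, 38.0, 30.0, 24.0, 19.0, 15.0, 12.0, 10.0, 0.0 m³/s; ΣQ_DR = 374.0 m³/s, peak = 76.0 m³/s.
Runoff depth d = ΣQ_DR·Δt / A = 374.0 × 1800 / (56.1 km²) = 12.00 mm.
The 1-cm UH is the DRH scaled by (10 mm)/d, so U_p = 76.0 × 10/12.00 = 63.3 m³/s.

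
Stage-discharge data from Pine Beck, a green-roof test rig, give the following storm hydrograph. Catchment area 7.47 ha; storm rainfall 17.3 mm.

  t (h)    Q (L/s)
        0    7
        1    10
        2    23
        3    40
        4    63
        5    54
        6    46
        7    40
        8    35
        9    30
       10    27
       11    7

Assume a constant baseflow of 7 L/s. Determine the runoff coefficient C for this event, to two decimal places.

ΣQ_DR = 298.0 L/s; V = ΣQ_DR·Δt = 1.073 × 10^6 L.
Runoff depth d = V / A = 14.36 mm.
C = d / P = 14.36 / 17.3 = 0.83.

C ≈ 0.83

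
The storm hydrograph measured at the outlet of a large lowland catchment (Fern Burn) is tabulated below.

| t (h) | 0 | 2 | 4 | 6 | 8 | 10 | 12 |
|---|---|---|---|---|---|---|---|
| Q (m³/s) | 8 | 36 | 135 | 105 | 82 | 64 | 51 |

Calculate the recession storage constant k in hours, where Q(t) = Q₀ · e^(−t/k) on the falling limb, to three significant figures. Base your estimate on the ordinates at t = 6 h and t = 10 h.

On the falling limb, Q drops from 105 to 64 m³/s between t = 6 h and t = 10 h (Δt = 4 h).
k = −Δt / ln(Q₂/Q₁) = −4 / ln(64/105) = 8.08 h.

k ≈ 8.08 h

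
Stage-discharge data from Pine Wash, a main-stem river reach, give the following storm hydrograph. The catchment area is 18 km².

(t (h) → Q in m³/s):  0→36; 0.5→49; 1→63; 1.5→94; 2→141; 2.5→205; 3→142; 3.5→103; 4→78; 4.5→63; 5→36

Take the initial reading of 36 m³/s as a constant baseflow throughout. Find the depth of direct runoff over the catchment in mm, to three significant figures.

d ≈ 61.4 mm

Direct runoff: 0.0, 13.0, 27.0, 58.0, 105.0, 169.0, 106.0, 67.0, 42.0, 27.0, 0.0 m³/s; ΣQ_DR = 614.0 m³/s.
V = ΣQ_DR · Δt = 614.0 × 1800 s = 1.105 × 10^6 m³.
Over A = 18 km², depth = V / A = 61.4 mm.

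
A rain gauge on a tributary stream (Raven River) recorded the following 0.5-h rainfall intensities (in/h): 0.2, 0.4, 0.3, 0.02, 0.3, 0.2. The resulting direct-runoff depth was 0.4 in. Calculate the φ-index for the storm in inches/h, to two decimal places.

φ ≈ 0.12 in/h

Only the 5 blocks with intensity above φ contribute runoff: 0.2, 0.4, 0.3, 0.3, 0.2 in/h.
Σ(I−φ)·Δt = d  ⇒  (0.2+0.4+0.3+0.3+0.2 − 5φ)·0.5 = 0.4
φ = (1.400 − 0.4/0.5) / 5 = 0.12 in/h.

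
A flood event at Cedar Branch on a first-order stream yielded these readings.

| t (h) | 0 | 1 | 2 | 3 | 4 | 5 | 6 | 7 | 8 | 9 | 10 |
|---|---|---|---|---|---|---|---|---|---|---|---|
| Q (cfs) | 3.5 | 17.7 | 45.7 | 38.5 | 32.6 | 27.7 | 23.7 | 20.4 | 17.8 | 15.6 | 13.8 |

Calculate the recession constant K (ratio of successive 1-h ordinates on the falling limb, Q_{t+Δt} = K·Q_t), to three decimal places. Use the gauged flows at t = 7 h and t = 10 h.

Using the recession-limb readings at t = 7 h and t = 10 h: Q falls from 20.4 to 13.8 cfs over 3 intervals.
K = (Q₂/Q₁)^(1/3) = (13.8/20.4)^(1/3) = 0.878.

K ≈ 0.878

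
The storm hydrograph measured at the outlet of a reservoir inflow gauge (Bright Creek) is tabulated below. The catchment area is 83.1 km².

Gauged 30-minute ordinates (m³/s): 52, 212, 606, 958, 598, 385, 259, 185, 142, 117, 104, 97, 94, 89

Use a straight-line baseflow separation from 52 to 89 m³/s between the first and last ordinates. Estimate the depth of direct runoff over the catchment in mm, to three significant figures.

Direct runoff: 0.00, 157.15, 548.31, 897.46, 534.62, 318.77, 189.92, 113.08, 67.23, 39.38, 23.54, 13.69, 7.85, 0.00 m³/s; ΣQ_DR = 2911 m³/s.
V = ΣQ_DR · Δt = 2911 × 1800 s = 5.240 × 10^6 m³.
Over A = 83.1 km², depth = V / A = 63.1 mm.

d ≈ 63.1 mm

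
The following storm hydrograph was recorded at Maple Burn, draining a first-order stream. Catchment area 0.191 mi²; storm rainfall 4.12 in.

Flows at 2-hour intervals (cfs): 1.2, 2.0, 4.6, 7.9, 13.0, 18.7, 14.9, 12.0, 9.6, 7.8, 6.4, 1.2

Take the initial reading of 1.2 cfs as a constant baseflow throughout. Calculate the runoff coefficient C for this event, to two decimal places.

C ≈ 0.33

ΣQ_DR = 84.90 cfs; V = ΣQ_DR·Δt = 6.113 × 10^5 ft³.
Runoff depth d = V / A = 1.378 in.
C = d / P = 1.378 / 4.12 = 0.33.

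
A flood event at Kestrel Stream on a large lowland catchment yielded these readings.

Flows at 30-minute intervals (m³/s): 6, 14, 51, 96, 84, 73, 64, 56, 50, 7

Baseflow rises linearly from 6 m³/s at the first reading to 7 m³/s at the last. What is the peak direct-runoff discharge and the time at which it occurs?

Q_p = 89.67 m³/s at t = 1.5 h

Subtracting baseflow gives direct-runoff ordinates: 0.00, 7.89, 44.78, 89.67, 77.56, 66.44, 57.33, 49.22, 43.11, 0.00 m³/s.
The maximum is 89.67 m³/s, occurring at the reading for t = 1.5 h.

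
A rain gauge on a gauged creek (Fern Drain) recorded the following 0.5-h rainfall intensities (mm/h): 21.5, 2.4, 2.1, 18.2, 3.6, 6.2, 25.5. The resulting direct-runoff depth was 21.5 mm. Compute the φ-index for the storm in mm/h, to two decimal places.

φ ≈ 7.40 mm/h

Only the 3 blocks with intensity above φ contribute runoff: 21.5, 18.2, 25.5 mm/h.
Σ(I−φ)·Δt = d  ⇒  (21.5+18.2+25.5 − 3φ)·0.5 = 21.5
φ = (65.20 − 21.5/0.5) / 3 = 7.40 mm/h.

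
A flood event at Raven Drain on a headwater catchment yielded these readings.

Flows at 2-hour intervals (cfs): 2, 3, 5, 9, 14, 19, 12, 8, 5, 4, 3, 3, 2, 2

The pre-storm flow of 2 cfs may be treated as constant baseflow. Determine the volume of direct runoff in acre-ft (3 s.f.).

Direct-runoff ordinates (Q − Q_b): 0.0, 1.0, 3.0, 7.0, 12.0, 17.0, 10.0, 6.0, 3.0, 2.0, 1.0, 1.0, 0.0, 0.0 cfs.
ΣQ_DR = 63.00 cfs.
With Δt = 2 h = 7200 s, V = ΣQ_DR · Δt = 63.00 × 7200 = 4.54 × 10^5 ft³ = 10.4 acre-ft.

V ≈ 10.4 acre-ft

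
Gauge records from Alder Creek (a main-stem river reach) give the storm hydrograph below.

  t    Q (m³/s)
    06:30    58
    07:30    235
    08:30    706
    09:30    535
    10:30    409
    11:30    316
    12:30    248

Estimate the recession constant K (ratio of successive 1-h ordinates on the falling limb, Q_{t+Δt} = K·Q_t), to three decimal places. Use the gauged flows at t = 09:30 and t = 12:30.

Using the recession-limb readings at t = 09:30 and t = 12:30: Q falls from 535 to 248 m³/s over 3 intervals.
K = (Q₂/Q₁)^(1/3) = (248/535)^(1/3) = 0.774.

K ≈ 0.774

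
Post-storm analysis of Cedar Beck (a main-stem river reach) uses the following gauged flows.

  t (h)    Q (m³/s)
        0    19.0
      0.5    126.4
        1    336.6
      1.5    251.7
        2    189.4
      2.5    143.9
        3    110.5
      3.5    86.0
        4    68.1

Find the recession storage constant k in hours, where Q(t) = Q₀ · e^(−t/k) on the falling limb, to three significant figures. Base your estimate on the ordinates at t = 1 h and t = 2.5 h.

On the falling limb, Q drops from 336.6 to 143.9 m³/s between t = 1 h and t = 2.5 h (Δt = 1.5 h).
k = −Δt / ln(Q₂/Q₁) = −1.5 / ln(143.9/336.6) = 1.77 h.

k ≈ 1.77 h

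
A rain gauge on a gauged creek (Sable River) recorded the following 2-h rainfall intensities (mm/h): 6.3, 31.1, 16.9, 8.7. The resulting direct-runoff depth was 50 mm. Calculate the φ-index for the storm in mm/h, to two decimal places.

φ ≈ 11.50 mm/h

Only the 2 blocks with intensity above φ contribute runoff: 31.1, 16.9 mm/h.
Σ(I−φ)·Δt = d  ⇒  (31.1+16.9 − 2φ)·2 = 50
φ = (48.00 − 50/2) / 2 = 11.50 mm/h.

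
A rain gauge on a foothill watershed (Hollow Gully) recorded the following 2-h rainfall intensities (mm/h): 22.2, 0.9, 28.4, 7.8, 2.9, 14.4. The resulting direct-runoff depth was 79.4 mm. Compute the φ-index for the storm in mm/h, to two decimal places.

Only the 3 blocks with intensity above φ contribute runoff: 22.2, 28.4, 14.4 mm/h.
Σ(I−φ)·Δt = d  ⇒  (22.2+28.4+14.4 − 3φ)·2 = 79.4
φ = (65.00 − 79.4/2) / 3 = 8.43 mm/h.

φ ≈ 8.43 mm/h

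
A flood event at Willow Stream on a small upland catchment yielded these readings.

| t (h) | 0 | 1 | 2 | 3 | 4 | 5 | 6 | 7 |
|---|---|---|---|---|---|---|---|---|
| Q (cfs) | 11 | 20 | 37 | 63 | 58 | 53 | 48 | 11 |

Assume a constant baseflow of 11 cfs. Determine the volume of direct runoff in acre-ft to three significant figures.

V ≈ 17.6 acre-ft

Direct-runoff ordinates (Q − Q_b): 0.0, 9.0, 26.0, 52.0, 47.0, 42.0, 37.0, 0.0 cfs.
ΣQ_DR = 213.0 cfs.
With Δt = 1 h = 3600 s, V = ΣQ_DR · Δt = 213.0 × 3600 = 7.67 × 10^5 ft³ = 17.6 acre-ft.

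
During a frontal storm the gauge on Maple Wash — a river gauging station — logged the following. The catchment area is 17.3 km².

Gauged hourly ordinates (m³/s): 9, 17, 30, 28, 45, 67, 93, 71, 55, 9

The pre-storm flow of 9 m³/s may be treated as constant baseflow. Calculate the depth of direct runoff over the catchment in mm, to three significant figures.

Direct runoff: 0.0, 8.0, 21.0, 19.0, 36.0, 58.0, 84.0, 62.0, 46.0, 0.0 m³/s; ΣQ_DR = 334.0 m³/s.
V = ΣQ_DR · Δt = 334.0 × 3600 s = 1.202 × 10^6 m³.
Over A = 17.3 km², depth = V / A = 69.5 mm.

d ≈ 69.5 mm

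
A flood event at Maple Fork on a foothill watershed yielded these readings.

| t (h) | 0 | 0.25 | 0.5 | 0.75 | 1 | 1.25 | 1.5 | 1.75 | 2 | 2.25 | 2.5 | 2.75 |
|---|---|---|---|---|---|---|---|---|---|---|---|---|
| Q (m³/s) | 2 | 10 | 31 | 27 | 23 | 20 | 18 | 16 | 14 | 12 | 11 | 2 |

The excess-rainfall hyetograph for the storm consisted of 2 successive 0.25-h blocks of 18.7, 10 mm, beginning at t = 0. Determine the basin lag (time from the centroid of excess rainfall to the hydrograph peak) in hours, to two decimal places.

Centroid of excess rainfall: t_c = Σ P_i·t̄_i / ΣP_i = 0.2121 h (block centres at 0.125, 0.375 h).
Hydrograph peak occurs at t = 0.5 h, so basin lag t_L = 0.5 − 0.2121 = 0.29 h.

t_L ≈ 0.29 h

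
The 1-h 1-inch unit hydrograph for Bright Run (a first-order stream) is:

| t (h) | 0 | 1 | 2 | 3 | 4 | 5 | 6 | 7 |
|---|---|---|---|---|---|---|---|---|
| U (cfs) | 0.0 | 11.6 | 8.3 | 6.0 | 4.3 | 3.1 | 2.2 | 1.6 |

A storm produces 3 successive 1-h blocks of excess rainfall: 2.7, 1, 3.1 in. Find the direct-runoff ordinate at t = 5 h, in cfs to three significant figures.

Q ≈ 31.3 cfs

By discrete convolution, Q_j = Σ (P_i / 1 in) · U_{j−i}.
At t = 5 h (j=5): Q = (2.7/1)·3.1 + (1/1)·4.3 + (3.1/1)·6.0 = 31.3 cfs.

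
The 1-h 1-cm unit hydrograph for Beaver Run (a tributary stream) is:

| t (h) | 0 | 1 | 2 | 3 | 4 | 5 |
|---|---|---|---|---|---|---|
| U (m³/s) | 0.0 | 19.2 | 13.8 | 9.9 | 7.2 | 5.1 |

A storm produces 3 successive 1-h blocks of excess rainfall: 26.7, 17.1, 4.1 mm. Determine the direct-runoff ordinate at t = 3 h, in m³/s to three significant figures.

By discrete convolution, Q_j = Σ (P_i / 10 mm) · U_{j−i}.
At t = 3 h (j=3): Q = (26.7/10)·9.9 + (17.1/10)·13.8 + (4.1/10)·19.2 = 57.9 m³/s.

Q ≈ 57.9 m³/s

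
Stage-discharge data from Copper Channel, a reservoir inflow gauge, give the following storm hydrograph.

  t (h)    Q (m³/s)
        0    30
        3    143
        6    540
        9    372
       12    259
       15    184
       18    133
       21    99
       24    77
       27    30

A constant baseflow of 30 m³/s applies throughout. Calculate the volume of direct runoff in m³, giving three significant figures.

Direct-runoff ordinates (Q − Q_b): 0.0, 113.0, 510.0, 342.0, 229.0, 154.0, 103.0, 69.0, 47.0, 0.0 m³/s.
ΣQ_DR = 1567 m³/s.
With Δt = 3 h = 10800 s, V = ΣQ_DR · Δt = 1567 × 10800 = 1.69 × 10^7 m³.

V ≈ 1.69 × 10^7 m³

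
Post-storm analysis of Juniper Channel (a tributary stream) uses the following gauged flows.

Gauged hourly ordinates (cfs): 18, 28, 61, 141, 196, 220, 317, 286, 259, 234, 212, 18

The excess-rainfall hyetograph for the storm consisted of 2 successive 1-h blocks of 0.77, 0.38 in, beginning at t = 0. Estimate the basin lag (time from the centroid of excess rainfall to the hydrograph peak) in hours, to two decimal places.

t_L ≈ 5.17 h

Centroid of excess rainfall: t_c = Σ P_i·t̄_i / ΣP_i = 0.8304 h (block centres at 0.5, 1.5 h).
Hydrograph peak occurs at t = 6 h, so basin lag t_L = 6 − 0.8304 = 5.17 h.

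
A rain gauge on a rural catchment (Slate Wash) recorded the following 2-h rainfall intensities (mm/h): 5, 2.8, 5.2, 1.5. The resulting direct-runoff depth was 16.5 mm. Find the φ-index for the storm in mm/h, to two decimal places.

Only the 3 blocks with intensity above φ contribute runoff: 5, 2.8, 5.2 mm/h.
Σ(I−φ)·Δt = d  ⇒  (5+2.8+5.2 − 3φ)·2 = 16.5
φ = (13.00 − 16.5/2) / 3 = 1.58 mm/h.

φ ≈ 1.58 mm/h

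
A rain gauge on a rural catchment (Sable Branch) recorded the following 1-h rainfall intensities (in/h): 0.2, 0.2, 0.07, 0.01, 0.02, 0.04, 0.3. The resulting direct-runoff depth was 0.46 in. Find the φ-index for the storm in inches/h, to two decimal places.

φ ≈ 0.08 in/h

Only the 3 blocks with intensity above φ contribute runoff: 0.2, 0.2, 0.3 in/h.
Σ(I−φ)·Δt = d  ⇒  (0.2+0.2+0.3 − 3φ)·1 = 0.46
φ = (0.7000 − 0.46/1) / 3 = 0.08 in/h.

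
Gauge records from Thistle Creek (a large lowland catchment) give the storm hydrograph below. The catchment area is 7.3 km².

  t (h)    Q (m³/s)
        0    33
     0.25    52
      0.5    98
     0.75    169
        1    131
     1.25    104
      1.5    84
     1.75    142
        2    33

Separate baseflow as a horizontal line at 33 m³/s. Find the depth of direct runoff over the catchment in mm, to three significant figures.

Direct runoff: 0.0, 19.0, 65.0, 136.0, 98.0, 71.0, 51.0, 109.0, 0.0 m³/s; ΣQ_DR = 549.0 m³/s.
V = ΣQ_DR · Δt = 549.0 × 900 s = 4.941 × 10^5 m³.
Over A = 7.3 km², depth = V / A = 67.7 mm.

d ≈ 67.7 mm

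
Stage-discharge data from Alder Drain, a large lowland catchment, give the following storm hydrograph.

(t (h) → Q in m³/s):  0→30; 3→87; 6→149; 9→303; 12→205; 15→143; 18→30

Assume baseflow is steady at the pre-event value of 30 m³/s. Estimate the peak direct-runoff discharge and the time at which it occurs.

Q_p = 273.0 m³/s at t = 9 h

Subtracting baseflow gives direct-runoff ordinates: 0.0, 57.0, 119.0, 273.0, 175.0, 113.0, 0.0 m³/s.
The maximum is 273.0 m³/s, occurring at the reading for t = 9 h.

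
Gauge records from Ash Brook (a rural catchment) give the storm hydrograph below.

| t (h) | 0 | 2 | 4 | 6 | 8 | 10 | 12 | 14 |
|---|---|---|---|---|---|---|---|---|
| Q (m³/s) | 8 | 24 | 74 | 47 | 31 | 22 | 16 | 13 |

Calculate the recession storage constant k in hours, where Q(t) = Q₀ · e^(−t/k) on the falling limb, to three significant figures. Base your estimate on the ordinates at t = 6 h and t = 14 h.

On the falling limb, Q drops from 47 to 13 m³/s between t = 6 h and t = 14 h (Δt = 8 h).
k = −Δt / ln(Q₂/Q₁) = −8 / ln(13/47) = 6.22 h.

k ≈ 6.22 h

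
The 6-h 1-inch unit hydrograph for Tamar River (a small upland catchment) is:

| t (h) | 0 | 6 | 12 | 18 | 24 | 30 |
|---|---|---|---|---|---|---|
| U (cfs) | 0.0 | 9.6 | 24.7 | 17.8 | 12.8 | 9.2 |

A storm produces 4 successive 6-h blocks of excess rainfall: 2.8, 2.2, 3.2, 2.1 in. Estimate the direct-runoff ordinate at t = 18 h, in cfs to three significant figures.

Q ≈ 135 cfs

By discrete convolution, Q_j = Σ (P_i / 1 in) · U_{j−i}.
At t = 18 h (j=3): Q = (2.8/1)·17.8 + (2.2/1)·24.7 + (3.2/1)·9.6 + (2.1/1)·0.0 = 135 cfs.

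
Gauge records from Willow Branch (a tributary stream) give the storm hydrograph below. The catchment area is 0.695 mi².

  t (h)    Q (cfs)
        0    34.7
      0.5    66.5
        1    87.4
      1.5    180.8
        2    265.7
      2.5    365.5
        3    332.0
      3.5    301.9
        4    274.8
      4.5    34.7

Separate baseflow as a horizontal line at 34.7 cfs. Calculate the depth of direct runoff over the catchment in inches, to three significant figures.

Direct runoff: 0.0, 31.8, 52.7, 146.1, 231.0, 330.8, 297.3, 267.2, 240.1, 0.0 cfs; ΣQ_DR = 1597 cfs.
V = ΣQ_DR · Δt = 1597 × 1800 s = 2.875 × 10^6 ft³.
Over A = 0.695 mi², depth = V / A = 1.78 in.

d ≈ 1.78 in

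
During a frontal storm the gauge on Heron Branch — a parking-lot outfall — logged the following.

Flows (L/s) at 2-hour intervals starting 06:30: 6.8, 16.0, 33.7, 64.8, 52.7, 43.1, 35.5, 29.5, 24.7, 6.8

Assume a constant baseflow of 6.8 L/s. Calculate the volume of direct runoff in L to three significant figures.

Direct-runoff ordinates (Q − Q_b): 0.0, 9.2, 26.9, 58.0, 45.9, 36.3, 28.7, 22.7, 17.9, 0.0 L/s.
ΣQ_DR = 245.6 L/s.
With Δt = 2 h = 7200 s, V = ΣQ_DR · Δt = 245.6 × 7200 = 1.77 × 10^6 L.

V ≈ 1.77 × 10^6 L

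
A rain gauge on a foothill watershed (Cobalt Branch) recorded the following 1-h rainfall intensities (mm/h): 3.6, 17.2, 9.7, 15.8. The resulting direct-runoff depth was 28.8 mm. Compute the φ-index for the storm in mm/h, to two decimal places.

Only the 3 blocks with intensity above φ contribute runoff: 17.2, 9.7, 15.8 mm/h.
Σ(I−φ)·Δt = d  ⇒  (17.2+9.7+15.8 − 3φ)·1 = 28.8
φ = (42.70 − 28.8/1) / 3 = 4.63 mm/h.

φ ≈ 4.63 mm/h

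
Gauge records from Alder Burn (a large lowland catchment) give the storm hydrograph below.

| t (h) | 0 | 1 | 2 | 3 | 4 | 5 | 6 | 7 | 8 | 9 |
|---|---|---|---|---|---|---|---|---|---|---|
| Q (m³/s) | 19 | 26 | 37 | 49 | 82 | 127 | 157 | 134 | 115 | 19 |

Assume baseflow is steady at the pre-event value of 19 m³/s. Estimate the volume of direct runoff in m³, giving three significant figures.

V ≈ 2.07 × 10^6 m³

Direct-runoff ordinates (Q − Q_b): 0.0, 7.0, 18.0, 30.0, 63.0, 108.0, 138.0, 115.0, 96.0, 0.0 m³/s.
ΣQ_DR = 575.0 m³/s.
With Δt = 1 h = 3600 s, V = ΣQ_DR · Δt = 575.0 × 3600 = 2.07 × 10^6 m³.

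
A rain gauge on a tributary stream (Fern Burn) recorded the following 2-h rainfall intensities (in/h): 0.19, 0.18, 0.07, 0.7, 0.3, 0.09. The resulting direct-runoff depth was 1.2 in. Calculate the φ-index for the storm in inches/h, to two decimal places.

φ ≈ 0.20 in/h

Only the 2 blocks with intensity above φ contribute runoff: 0.7, 0.3 in/h.
Σ(I−φ)·Δt = d  ⇒  (0.7+0.3 − 2φ)·2 = 1.2
φ = (1.000 − 1.2/2) / 2 = 0.20 in/h.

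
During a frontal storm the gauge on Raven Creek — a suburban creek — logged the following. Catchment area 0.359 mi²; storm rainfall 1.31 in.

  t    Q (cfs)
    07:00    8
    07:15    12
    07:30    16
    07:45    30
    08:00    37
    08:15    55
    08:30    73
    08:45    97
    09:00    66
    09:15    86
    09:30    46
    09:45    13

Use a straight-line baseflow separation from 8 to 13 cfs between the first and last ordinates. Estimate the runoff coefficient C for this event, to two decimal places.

ΣQ_DR = 413.0 cfs; V = ΣQ_DR·Δt = 3.717 × 10^5 ft³.
Runoff depth d = V / A = 0.4457 in.
C = d / P = 0.4457 / 1.31 = 0.34.

C ≈ 0.34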